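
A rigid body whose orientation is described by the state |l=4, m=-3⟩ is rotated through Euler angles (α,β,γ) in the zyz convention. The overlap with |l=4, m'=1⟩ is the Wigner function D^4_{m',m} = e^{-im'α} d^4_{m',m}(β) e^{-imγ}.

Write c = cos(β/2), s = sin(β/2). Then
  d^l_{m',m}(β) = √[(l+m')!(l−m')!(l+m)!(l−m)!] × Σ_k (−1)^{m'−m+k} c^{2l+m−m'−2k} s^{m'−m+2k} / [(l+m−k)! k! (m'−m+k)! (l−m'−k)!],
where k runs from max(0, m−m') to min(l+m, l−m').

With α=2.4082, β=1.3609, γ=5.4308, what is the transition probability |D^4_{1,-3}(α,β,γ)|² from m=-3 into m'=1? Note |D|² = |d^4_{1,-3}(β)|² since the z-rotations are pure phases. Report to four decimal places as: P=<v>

First d^4_{1,-3}(β=1.3609), then the phase factors e^{-i(1)α} and e^{-i(-3)γ}:
With c≡cos(β/2)=0.777290 and s≡sin(β/2)=0.629143, N=[120·6·1·5040]^{1/2}=1904.940944
k: max(0,(-3)−(1))=0 … min(4+(-3),4−(1))=1
  k=0: (−1)^4·1904.9409/(144)·0.7773^4·0.6291^4 = +0.756568
  k=1: (−1)^5·1904.9409/(240)·0.7773^2·0.6291^6 = -0.297394
d^4_{1,-3}(1.3609) = +0.756568 -0.297394 = +0.459174
|D^4_{1,-3}|² = |d^4_{1,-3}(β)|² = (+0.459174)² = 0.210841 (the z-rotation phases have unit modulus)

P=0.2108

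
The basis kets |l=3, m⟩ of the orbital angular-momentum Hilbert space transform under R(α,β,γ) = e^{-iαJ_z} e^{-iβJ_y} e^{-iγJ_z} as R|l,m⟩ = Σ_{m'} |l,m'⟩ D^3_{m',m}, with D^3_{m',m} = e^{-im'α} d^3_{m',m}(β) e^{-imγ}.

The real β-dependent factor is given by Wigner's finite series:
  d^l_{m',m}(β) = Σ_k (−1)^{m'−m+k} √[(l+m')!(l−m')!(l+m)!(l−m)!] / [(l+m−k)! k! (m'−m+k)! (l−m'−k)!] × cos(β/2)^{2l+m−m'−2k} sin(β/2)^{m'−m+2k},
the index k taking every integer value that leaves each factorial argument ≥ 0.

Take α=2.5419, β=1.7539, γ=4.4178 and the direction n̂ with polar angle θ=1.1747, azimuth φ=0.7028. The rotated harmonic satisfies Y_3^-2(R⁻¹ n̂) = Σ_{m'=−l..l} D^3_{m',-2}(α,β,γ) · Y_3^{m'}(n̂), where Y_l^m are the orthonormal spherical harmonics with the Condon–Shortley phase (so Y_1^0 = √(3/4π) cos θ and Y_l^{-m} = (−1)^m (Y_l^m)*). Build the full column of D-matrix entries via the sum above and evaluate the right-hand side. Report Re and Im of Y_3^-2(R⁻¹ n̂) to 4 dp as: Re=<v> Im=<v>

Re=-0.2845 Im=-0.0374

Need the full column D^3_{m',-2} for m'=−3..3 at α=2.5419, β=1.7539, γ=4.4178.
cos(β/2)=0.639499, sin(β/2)=0.768792
d^3_{-3,-2}: single k=1 term ⇒ +0.201411;  D = -0.146911-0.137781i
d^3_{-2,-2}: k∈[0..1] ⇒ +0.068397 -0.494250 = -0.425853;  D = -0.092005-0.415795i
d^3_{-1,-2}: k∈[0..1] ⇒ -0.260021 +0.751581 = +0.491561;  D = +0.183209-0.456143i
d^3_{0,-2}: k∈[0..1] ⇒ +0.541424 -0.782484 = -0.241060;  D = +0.200417-0.133952i
d^3_{1,-2}: k∈[0..1] ⇒ -0.751581 +0.543105 = -0.208476;  D = -0.208465-0.002192i
d^3_{2,-2}: k∈[0..1] ⇒ +0.714307 -0.206468 = +0.507839;  D = -0.416189-0.291011i
d^3_{3,-2}: single k=0 term ⇒ -0.420688;  D = -0.148550-0.393587i
Y_3^{m'}(θ=1.1747,φ=0.7028) and Σ D·Y over m':
  (-0.1469-0.1378i)·(-0.1678-0.2814i)  (-0.0920-0.4158i)·(+0.0552-0.3310i)  (+0.1832-0.4561i)·(-0.0582+0.0493i)  (+0.2004-0.1340i)·(-0.3248+0.0000i)  (-0.2085-0.0022i)·(+0.0582+0.0493i)  (-0.4162-0.2910i)·(+0.0552+0.3310i)  (-0.1486-0.3936i)·(+0.1678-0.2814i)
Y_3^-2(R⁻¹ n̂) = -0.284451-0.037428i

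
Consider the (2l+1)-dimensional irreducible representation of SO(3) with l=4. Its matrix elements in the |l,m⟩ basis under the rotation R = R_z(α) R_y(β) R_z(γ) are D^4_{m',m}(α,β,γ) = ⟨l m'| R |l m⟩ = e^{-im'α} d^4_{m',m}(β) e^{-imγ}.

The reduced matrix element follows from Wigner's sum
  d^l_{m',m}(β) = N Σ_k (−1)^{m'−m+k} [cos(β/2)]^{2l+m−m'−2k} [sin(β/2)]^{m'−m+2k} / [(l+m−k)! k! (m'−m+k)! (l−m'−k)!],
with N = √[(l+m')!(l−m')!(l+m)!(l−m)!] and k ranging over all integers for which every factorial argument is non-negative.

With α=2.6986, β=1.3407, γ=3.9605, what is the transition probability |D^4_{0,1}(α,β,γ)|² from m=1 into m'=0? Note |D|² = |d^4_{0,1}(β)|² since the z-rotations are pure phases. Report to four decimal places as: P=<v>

P=0.1071

Split into d^4_{0,1}(β=1.3407) × two z-phases.
Half-angle: c=0.783604, s=0.621260. N=√(24·24·120·6)=643.987578
Admissible k: 1..4 (factorial args all ≥0)
  k=1: (−1)^0·643.9876/(144)·0.7836^7·0.6213^1 = +0.504041
  k=2: (−1)^1·643.9876/(24)·0.7836^5·0.6213^3 = -1.900951
  k=3: (−1)^2·643.9876/(24)·0.7836^3·0.6213^5 = +1.194881
  k=4: (−1)^3·643.9876/(144)·0.7836^1·0.6213^7 = -0.125178
d^4_{0,1}(1.3407) = +0.504041 -1.900951 +1.194881 -0.125178 = -0.327207
|D^4_{0,1}|² = |d^4_{0,1}(β)|² = (-0.327207)² = 0.107064 (the z-rotation phases have unit modulus)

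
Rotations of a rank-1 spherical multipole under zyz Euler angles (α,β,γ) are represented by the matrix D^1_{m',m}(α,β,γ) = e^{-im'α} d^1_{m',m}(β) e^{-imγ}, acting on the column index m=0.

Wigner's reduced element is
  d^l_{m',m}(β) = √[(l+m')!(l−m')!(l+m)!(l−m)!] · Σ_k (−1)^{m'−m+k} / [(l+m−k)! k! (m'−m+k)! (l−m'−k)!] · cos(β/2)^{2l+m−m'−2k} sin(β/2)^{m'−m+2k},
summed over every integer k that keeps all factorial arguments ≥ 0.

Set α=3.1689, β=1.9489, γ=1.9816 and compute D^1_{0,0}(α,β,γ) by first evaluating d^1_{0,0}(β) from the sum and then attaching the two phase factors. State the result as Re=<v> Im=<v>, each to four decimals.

D^1_{0,0}(3.1689,1.9489,1.9816) = e^{-i·0·3.1689}·d^1_{0,0}(1.9489)·e^{-i·0·1.9816}. Compute d first:
c=cos(1.9489/2)=0.561623, s=sin(1.9489/2)=0.827393; N=√[1·1·1·1]=1.000000
k: max(0,(0)−(0))=0 … min(1+(0),1−(0))=1
  k=0: (−1)^0·1.0000/(1)·0.5616^2·0.8274^0 = +0.315421
  k=1: (−1)^1·1.0000/(1)·0.5616^0·0.8274^2 = -0.684579
d^1_{0,0}(1.9489) = +0.315421 -0.684579 = -0.369159
Attach z-rotation phases: D = e^{-i(0)(3.1689)}·(-0.369159)·e^{-i(0)(1.9816)} = -0.369159+0.000000i

Re=-0.3692 Im=0.0000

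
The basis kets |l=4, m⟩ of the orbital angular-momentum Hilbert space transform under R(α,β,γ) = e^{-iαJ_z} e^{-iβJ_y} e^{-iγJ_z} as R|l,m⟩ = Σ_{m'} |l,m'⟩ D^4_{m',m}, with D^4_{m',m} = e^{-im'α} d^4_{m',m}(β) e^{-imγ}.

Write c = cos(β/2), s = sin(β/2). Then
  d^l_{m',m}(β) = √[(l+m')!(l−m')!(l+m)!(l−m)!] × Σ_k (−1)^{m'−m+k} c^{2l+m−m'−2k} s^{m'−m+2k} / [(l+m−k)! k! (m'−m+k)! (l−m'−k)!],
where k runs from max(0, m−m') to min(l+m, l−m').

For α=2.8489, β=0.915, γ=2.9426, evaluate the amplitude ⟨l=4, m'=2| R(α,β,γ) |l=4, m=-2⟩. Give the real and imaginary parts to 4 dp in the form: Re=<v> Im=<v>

D^4_{2,-2}(2.8489,0.915,2.9426) = e^{-i·2·2.8489}·d^4_{2,-2}(0.915)·e^{-i·-2·2.9426}. Compute d first:
c=cos(0.915/2)=0.897160, s=sin(0.915/2)=0.441707; N=√[720·2·2·720]=1440.000000
Admissible k: 0..2 (factorial args all ≥0)
  k=0: (−1)^4·1440.0000/(96)·0.8972^4·0.4417^4 = +0.369918
  k=1: (−1)^5·1440.0000/(120)·0.8972^2·0.4417^6 = -0.071734
  k=2: (−1)^6·1440.0000/(1440)·0.8972^0·0.4417^8 = +0.001449
d^4_{2,-2}(0.915) = +0.369918 -0.071734 +0.001449 = +0.299633
Attach z-rotation phases: D = e^{-i(2)(2.8489)}·(+0.299633)·e^{-i(-2)(2.9426)} = +0.294387+0.055823i

Re=0.2944 Im=0.0558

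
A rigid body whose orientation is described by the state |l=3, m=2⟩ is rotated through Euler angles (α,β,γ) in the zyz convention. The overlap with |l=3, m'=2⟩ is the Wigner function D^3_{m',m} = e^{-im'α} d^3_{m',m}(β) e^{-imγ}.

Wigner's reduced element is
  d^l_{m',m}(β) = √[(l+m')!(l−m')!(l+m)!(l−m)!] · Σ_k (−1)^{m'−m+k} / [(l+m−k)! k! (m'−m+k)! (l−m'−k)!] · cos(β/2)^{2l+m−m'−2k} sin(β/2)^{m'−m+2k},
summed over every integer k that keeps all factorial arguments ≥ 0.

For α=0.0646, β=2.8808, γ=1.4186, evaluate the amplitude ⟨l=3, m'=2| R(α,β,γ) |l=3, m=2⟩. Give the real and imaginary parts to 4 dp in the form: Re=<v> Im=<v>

D^3_{2,2}(0.0646,2.8808,1.4186) = e^{-i·2·0.0646}·d^3_{2,2}(2.8808)·e^{-i·2·1.4186}. Compute d first:
c=cos(2.8808/2)=0.130027, s=sin(2.8808/2)=0.991510; N=√[120·1·120·1]=120.000000
k: max(0,(2)−(2))=0 … min(3+(2),3−(2))=1
  k=0: (−1)^0·120.0000/(120)·0.1300^6·0.9915^0 = +0.000005
  k=1: (−1)^1·120.0000/(24)·0.1300^4·0.9915^2 = -0.001405
d^3_{2,2}(2.8808) = +0.000005 -0.001405 = -0.001400
Phases: e^{-i·(2)·0.0646}=+0.991665-0.128841i, e^{-i·(2)·1.4186}=-0.954029-0.299714i ⇒ D=+0.001379+0.000244i

Re=0.0014 Im=0.0002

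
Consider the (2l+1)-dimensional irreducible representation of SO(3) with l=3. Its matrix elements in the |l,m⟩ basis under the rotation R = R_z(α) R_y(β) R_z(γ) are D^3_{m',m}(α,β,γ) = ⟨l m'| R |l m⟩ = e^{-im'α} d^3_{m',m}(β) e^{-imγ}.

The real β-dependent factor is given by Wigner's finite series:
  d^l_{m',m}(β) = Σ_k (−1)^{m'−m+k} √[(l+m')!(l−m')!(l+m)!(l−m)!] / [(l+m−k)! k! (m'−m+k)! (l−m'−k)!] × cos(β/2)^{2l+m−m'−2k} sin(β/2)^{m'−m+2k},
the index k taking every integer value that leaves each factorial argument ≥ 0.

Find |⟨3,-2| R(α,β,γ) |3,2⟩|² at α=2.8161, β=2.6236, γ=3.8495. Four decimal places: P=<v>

D^3_{-2,2}(2.8161,2.6236,3.8495) = e^{-i·-2·2.8161}·d^3_{-2,2}(2.6236)·e^{-i·2·3.8495}. Compute d first:
c=cos(2.6236/2)=0.256110, s=sin(2.6236/2)=0.966648; N=√[1·120·120·1]=120.000000
k: max(0,(2)−(-2))=4 … min(3+(2),3−(-2))=5
  k=4: (−1)^0·120.0000/(24)·0.2561^2·0.9666^4 = +0.286350
  k=5: (−1)^1·120.0000/(120)·0.2561^0·0.9666^6 = -0.815847
d^3_{-2,2}(2.6236) = +0.286350 -0.815847 = -0.529497
|D^3_{-2,2}|² = |d^3_{-2,2}(β)|² = (-0.529497)² = 0.280367 (the z-rotation phases have unit modulus)

P=0.2804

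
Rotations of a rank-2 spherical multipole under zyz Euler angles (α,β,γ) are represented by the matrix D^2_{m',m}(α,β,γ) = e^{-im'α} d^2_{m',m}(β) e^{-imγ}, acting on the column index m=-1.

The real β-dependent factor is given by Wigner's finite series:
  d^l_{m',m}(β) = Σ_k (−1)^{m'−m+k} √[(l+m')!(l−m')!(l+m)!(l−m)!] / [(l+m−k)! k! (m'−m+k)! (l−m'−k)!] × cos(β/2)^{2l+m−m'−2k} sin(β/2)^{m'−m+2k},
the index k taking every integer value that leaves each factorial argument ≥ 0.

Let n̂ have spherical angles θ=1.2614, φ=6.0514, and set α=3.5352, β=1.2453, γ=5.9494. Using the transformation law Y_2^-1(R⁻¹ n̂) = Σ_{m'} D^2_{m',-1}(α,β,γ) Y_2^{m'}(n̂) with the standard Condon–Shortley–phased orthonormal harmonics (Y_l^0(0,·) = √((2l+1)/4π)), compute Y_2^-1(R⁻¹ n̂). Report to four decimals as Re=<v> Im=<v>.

Re=0.3374 Im=0.1722

Need the full column D^2_{m',-1} for m'=−2..2 at α=3.5352, β=1.2453, γ=5.9494.
cos(β/2)=0.812336, sin(β/2)=0.583190
d^2_{-2,-1}: single k=1 term ⇒ +0.625240;  D = +0.562060+0.273887i
d^2_{-1,-1}: k∈[0..1] ⇒ +0.435454 -0.673306 = -0.237852;  D = +0.237426+0.014220i
d^2_{0,-1}: k∈[0..1] ⇒ -0.765760 +0.394676 = -0.371083;  D = -0.350603+0.121575i
d^2_{1,-1}: k∈[0..1] ⇒ +0.673306 -0.115675 = +0.557631;  D = -0.416500+0.370782i
d^2_{2,-1}: single k=0 term ⇒ -0.322252;  D = -0.140109+0.290199i
Y_2^{m'}(θ=1.2614,φ=6.0514) and Σ D·Y over m':
  (+0.5621+0.2739i)·(+0.3135+0.1567i)  (+0.2374+0.0142i)·(+0.2181+0.0515i)  (-0.3506+0.1216i)·(-0.2277+0.0000i)  (-0.4165+0.3708i)·(-0.2181+0.0515i)  (-0.1401+0.2902i)·(+0.3135-0.1567i)
Y_2^-1(R⁻¹ n̂) = +0.337434+0.172212i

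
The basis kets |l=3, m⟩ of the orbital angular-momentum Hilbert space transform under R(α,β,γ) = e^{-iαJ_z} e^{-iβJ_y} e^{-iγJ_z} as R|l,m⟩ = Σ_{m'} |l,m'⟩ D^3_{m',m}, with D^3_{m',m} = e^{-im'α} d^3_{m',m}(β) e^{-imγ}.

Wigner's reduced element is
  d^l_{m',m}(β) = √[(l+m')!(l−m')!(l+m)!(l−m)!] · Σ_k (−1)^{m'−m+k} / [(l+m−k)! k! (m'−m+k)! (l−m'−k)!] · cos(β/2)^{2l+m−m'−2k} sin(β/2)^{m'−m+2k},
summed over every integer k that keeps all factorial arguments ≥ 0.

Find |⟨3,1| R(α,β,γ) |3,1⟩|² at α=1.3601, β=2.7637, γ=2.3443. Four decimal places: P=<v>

D^3_{1,1}(1.3601,2.7637,2.3443) = e^{-i·1·1.3601}·d^3_{1,1}(2.7637)·e^{-i·1·2.3443}. Compute d first:
Half-angle: c=0.187824, s=0.982203. N=√(24·2·24·2)=48.000000
Admissible k: 0..2 (factorial args all ≥0)
  k=0: (−1)^0·48.0000/(48)·0.1878^6·0.9822^0 = +0.000044
  k=1: (−1)^1·48.0000/(6)·0.1878^4·0.9822^2 = -0.009605
  k=2: (−1)^2·48.0000/(8)·0.1878^2·0.9822^4 = +0.196996
d^3_{1,1}(2.7637) = +0.000044 -0.009605 +0.196996 = +0.187435
|D^3_{1,1}|² = |d^3_{1,1}(β)|² = (+0.187435)² = 0.035132 (the z-rotation phases have unit modulus)

P=0.0351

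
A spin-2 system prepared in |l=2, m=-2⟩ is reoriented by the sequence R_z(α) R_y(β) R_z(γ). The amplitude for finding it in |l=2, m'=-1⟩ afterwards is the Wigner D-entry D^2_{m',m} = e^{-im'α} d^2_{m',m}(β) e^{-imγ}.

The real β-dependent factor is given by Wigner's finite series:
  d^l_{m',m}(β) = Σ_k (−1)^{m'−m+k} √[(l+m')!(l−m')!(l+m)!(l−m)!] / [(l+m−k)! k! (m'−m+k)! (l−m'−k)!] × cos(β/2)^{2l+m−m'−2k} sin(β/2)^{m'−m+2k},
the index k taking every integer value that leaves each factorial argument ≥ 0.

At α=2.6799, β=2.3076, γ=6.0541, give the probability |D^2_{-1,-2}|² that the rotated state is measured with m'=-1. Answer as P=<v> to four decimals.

Split into d^2_{-1,-2}(β=2.3076) × two z-phases.
Half-angle: c=0.405016, s=0.914310. N=√(1·6·1·24)=12.000000
k∈{0} keeps every argument non-negative
  k=0: (−1)^1·12.0000/(6)·0.4050^3·0.9143^1 = -0.121490
d^2_{-1,-2}(2.3076) = -0.121490
|D^2_{-1,-2}|² = |d^2_{-1,-2}(β)|² = (-0.121490)² = 0.014760 (the z-rotation phases have unit modulus)

P=0.0148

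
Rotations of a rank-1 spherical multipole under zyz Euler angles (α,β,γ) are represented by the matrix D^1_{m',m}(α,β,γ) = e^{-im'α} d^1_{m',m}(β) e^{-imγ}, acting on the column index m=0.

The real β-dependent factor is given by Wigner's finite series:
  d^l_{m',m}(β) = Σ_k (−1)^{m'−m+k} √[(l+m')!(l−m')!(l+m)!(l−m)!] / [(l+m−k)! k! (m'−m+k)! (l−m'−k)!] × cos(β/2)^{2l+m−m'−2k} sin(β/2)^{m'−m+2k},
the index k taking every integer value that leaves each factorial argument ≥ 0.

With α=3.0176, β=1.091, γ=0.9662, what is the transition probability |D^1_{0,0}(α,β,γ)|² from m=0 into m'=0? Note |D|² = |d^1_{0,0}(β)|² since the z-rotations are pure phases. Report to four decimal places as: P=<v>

P=0.2131

Split into d^1_{0,0}(β=1.091) × two z-phases.
c=cos(1.091/2)=0.854868, s=sin(1.091/2)=0.518846; N=√[1·1·1·1]=1.000000
k∈{0,1} keeps every argument non-negative
  k=0: (−1)^0·1.0000/(1)·0.8549^2·0.5188^0 = +0.730799
  k=1: (−1)^1·1.0000/(1)·0.8549^0·0.5188^2 = -0.269201
d^1_{0,0}(1.091) = +0.730799 -0.269201 = +0.461599
|D^1_{0,0}|² = |d^1_{0,0}(β)|² = (+0.461599)² = 0.213073 (the z-rotation phases have unit modulus)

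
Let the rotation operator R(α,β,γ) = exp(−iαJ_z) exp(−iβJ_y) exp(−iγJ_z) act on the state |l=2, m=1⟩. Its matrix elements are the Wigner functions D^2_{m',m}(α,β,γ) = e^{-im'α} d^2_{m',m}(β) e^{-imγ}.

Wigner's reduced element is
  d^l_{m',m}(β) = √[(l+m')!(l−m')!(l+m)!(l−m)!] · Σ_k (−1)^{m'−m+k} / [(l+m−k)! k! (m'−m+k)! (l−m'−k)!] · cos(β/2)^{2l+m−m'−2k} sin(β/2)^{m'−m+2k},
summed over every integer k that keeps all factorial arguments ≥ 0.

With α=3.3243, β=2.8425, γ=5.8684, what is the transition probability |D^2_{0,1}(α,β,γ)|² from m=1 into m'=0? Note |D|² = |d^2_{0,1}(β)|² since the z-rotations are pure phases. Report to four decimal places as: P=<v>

D^2_{0,1}(3.3243,2.8425,5.8684) = e^{-i·0·3.3243}·d^2_{0,1}(2.8425)·e^{-i·1·5.8684}. Compute d first:
Half-angle: c=0.148990, s=0.988839. N=√(2·2·6·1)=4.898979
k∈{1,2} keeps every argument non-negative
  k=1: (−1)^0·4.8990/(2)·0.1490^3·0.9888^1 = +0.008011
  k=2: (−1)^1·4.8990/(2)·0.1490^1·0.9888^3 = -0.352864
d^2_{0,1}(2.8425) = +0.008011 -0.352864 = -0.344854
|D^2_{0,1}|² = |d^2_{0,1}(β)|² = (-0.344854)² = 0.118924 (the z-rotation phases have unit modulus)

P=0.1189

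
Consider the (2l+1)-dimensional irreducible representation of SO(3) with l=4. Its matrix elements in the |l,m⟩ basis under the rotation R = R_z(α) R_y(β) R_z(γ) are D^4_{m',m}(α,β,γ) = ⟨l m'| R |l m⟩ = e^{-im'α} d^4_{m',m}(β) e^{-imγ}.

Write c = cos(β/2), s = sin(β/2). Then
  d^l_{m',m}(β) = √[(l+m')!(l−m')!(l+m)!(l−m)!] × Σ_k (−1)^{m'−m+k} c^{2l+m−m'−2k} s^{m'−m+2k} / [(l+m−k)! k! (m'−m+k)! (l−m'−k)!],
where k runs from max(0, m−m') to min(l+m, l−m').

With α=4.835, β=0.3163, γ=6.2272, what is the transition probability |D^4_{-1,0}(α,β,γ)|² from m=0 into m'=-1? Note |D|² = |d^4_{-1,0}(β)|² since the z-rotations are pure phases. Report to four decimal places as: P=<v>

First d^4_{-1,0}(β=0.3163), then the phase factors e^{-i(-1)α} and e^{-i(0)γ}:
With c≡cos(β/2)=0.987520 and s≡sin(β/2)=0.157492, N=[6·120·24·24]^{1/2}=643.987578
k∈{1,2,3,4} keeps every argument non-negative
  k=1: (−1)^0·643.9876/(144)·0.9875^7·0.1575^1 = +0.645052
  k=2: (−1)^1·643.9876/(24)·0.9875^5·0.1575^3 = -0.098439
  k=3: (−1)^2·643.9876/(24)·0.9875^3·0.1575^5 = +0.002504
  k=4: (−1)^3·643.9876/(144)·0.9875^1·0.1575^7 = -0.000011
d^4_{-1,0}(0.3163) = +0.645052 -0.098439 +0.002504 -0.000011 = +0.549106
|D^4_{-1,0}|² = |d^4_{-1,0}(β)|² = (+0.549106)² = 0.301517 (the z-rotation phases have unit modulus)

P=0.3015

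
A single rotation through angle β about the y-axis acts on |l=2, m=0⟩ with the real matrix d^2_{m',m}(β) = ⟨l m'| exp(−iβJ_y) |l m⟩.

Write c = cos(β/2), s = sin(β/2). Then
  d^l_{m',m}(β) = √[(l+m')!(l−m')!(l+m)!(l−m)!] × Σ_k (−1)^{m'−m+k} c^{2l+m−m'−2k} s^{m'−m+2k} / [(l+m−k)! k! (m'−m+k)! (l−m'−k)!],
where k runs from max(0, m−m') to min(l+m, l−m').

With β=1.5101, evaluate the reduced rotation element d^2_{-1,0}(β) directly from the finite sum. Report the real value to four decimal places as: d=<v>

d^2_{-1,0}(β=1.5101) via Wigner's sum:
With c≡cos(β/2)=0.728237 and s≡sin(β/2)=0.685325, N=[1·6·2·2]^{1/2}=4.898979
Admissible k: 1..2 (factorial args all ≥0)
  k=1: (−1)^0·4.8990/(2)·0.7282^3·0.6853^1 = +0.648322
  k=2: (−1)^1·4.8990/(2)·0.7282^1·0.6853^3 = -0.574167
d^2_{-1,0}(1.5101) = +0.648322 -0.574167 = +0.074155

d=0.0742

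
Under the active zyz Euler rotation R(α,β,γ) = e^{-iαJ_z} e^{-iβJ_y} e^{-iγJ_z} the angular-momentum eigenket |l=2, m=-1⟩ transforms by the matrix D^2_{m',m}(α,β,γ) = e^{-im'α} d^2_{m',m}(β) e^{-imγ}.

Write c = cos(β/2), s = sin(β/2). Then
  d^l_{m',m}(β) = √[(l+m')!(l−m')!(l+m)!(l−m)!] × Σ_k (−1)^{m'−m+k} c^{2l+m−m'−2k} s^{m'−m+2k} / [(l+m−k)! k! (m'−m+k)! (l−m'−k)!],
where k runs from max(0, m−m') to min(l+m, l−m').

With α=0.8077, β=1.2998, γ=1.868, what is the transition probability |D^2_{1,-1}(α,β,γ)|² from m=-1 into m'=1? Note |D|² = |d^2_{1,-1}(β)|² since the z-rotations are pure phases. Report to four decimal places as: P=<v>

P=0.3161

Split into d^2_{1,-1}(β=1.2998) × two z-phases.
c=cos(1.2998/2)=0.796144, s=sin(1.2998/2)=0.605107; N=√[6·1·1·6]=6.000000
k∈{0,1} keeps every argument non-negative
  k=0: (−1)^2·6.0000/(2)·0.7961^2·0.6051^2 = +0.696256
  k=1: (−1)^3·6.0000/(6)·0.7961^0·0.6051^4 = -0.134069
d^2_{1,-1}(1.2998) = +0.696256 -0.134069 = +0.562187
|D^2_{1,-1}|² = |d^2_{1,-1}(β)|² = (+0.562187)² = 0.316054 (the z-rotation phases have unit modulus)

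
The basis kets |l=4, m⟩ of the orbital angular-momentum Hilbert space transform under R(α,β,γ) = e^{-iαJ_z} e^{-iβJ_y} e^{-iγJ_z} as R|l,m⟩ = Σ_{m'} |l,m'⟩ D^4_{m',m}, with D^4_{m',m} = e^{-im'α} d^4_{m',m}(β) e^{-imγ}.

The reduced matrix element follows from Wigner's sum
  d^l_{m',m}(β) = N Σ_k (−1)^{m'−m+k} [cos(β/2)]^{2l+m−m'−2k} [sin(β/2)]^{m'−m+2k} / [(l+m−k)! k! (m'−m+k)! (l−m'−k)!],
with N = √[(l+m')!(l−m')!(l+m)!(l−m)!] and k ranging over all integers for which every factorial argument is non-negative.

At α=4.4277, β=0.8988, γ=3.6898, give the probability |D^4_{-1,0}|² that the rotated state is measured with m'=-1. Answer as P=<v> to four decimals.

First d^4_{-1,0}(β=0.8988), then the phase factors e^{-i(-1)α} and e^{-i(0)γ}:
With c≡cos(β/2)=0.900708 and s≡sin(β/2)=0.434425, N=[6·120·24·24]^{1/2}=643.987578
The bounds max(0,m−m')=1 and min(l+m,l−m')=4 give 4 terms
  k=1: (−1)^0·643.9876/(144)·0.9007^7·0.4344^1 = +0.934368
  k=2: (−1)^1·643.9876/(24)·0.9007^5·0.4344^3 = -1.304161
  k=3: (−1)^2·643.9876/(24)·0.9007^3·0.4344^5 = +0.303384
  k=4: (−1)^3·643.9876/(144)·0.9007^1·0.4344^7 = -0.011763
d^4_{-1,0}(0.8988) = +0.934368 -1.304161 +0.303384 -0.011763 = -0.078171
|D^4_{-1,0}|² = |d^4_{-1,0}(β)|² = (-0.078171)² = 0.006111 (the z-rotation phases have unit modulus)

P=0.0061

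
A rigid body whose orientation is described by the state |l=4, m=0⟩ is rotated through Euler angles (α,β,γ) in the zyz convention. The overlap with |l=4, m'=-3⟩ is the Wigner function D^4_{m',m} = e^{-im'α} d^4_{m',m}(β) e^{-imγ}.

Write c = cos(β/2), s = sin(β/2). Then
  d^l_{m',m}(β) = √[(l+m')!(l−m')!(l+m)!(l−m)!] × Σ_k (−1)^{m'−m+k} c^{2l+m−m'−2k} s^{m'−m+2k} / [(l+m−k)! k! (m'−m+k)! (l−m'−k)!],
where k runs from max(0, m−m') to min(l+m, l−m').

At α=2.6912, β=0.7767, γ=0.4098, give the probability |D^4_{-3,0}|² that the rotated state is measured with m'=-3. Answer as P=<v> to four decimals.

D^4_{-3,0}(2.6912,0.7767,0.4098) = e^{-i·-3·2.6912}·d^4_{-3,0}(0.7767)·e^{-i·0·0.4098}. Compute d first:
With c≡cos(β/2)=0.925535 and s≡sin(β/2)=0.378662, N=[1·5040·24·24]^{1/2}=1703.830978
k∈{3,4} keeps every argument non-negative
  k=3: (−1)^0·1703.8310/(144)·0.9255^5·0.3787^3 = +0.436298
  k=4: (−1)^1·1703.8310/(144)·0.9255^3·0.3787^5 = -0.073030
d^4_{-3,0}(0.7767) = +0.436298 -0.073030 = +0.363268
|D^4_{-3,0}|² = |d^4_{-3,0}(β)|² = (+0.363268)² = 0.131964 (the z-rotation phases have unit modulus)

P=0.1320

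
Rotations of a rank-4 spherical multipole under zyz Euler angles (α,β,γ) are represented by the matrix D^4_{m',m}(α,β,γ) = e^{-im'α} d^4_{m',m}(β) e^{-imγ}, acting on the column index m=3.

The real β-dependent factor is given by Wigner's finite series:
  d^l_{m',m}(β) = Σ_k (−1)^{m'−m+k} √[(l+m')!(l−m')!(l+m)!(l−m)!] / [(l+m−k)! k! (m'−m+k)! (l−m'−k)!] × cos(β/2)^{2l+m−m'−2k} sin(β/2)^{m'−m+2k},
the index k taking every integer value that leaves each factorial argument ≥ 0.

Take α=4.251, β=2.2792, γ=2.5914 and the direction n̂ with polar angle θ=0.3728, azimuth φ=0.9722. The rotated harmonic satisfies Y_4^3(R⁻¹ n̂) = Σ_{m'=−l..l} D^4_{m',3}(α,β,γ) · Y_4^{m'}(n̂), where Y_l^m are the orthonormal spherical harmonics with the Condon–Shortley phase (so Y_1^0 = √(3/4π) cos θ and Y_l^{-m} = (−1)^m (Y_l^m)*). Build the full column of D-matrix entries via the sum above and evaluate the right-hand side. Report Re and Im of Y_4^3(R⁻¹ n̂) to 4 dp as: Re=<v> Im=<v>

Re=0.0275 Im=0.1149

Need the full column D^4_{m',3} for m'=−4..4 at α=4.251, β=2.2792, γ=2.5914.
cos(β/2)=0.417958, sin(β/2)=0.908466
d^4_{-4,3}: single k=7 term ⇒ +0.603726;  D = -0.592286+0.116969i
d^4_{-3,3}: k∈[6..7] ⇒ +0.687411 -0.463950 = +0.223461;  D = +0.058831-0.215578i
d^4_{-2,3}: k∈[5..6] ⇒ +0.507139 -0.798654 = -0.291515;  D = -0.217656-0.193924i
d^4_{-1,3}: k∈[4..5] ⇒ +0.274970 -0.779451 = -0.504481;  D = +0.468192-0.187875i
d^4_{0,3}: k∈[3..4] ⇒ +0.113150 -0.534572 = -0.421422;  D = -0.033586+0.420082i
d^4_{1,3}: k∈[2..3] ⇒ +0.034921 -0.274970 = -0.240049;  D = -0.205747-0.123659i
d^4_{2,3}: k∈[1..2] ⇒ +0.007574 -0.107343 = -0.099770;  D = +0.084091-0.053691i
d^4_{3,3}: k∈[0..1] ⇒ +0.000931 -0.030797 = -0.029866;  D = +0.003185+0.029696i
d^4_{4,3}: single k=0 term ⇒ -0.005725;  D = -0.005369-0.001988i
Y_4^{m'}(θ=0.3728,φ=0.9722) and Σ D·Y over m':
  (-0.5923+0.1170i)·(-0.0057+0.0053i)  (+0.0588-0.2156i)·(-0.0549-0.0126i)  (-0.2177-0.1939i)·(-0.0821-0.2095i)  (+0.4682-0.1879i)·(+0.2777-0.4072i)  (-0.0336+0.4201i)·(+0.3501+0.0000i)  (-0.2057-0.1237i)·(-0.2777-0.4072i)  (+0.0841-0.0537i)·(-0.0821+0.2095i)  (+0.0032+0.0297i)·(+0.0549-0.0126i)  (-0.0054-0.0020i)·(-0.0057-0.0053i)
Y_4^3(R⁻¹ n̂) = +0.027545+0.114864i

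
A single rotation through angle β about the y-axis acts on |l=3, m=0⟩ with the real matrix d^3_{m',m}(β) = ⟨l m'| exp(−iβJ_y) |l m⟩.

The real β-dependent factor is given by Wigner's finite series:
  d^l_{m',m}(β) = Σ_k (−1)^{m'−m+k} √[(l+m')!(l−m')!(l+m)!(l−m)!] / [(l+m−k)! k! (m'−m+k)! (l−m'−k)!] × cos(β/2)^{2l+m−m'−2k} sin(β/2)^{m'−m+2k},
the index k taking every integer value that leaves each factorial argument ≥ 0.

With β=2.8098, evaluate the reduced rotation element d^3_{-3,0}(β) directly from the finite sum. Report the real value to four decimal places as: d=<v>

d^3_{-3,0}(β=2.8098) via Wigner's sum:
Half-angle: c=0.165136, s=0.986271. N=√(1·720·6·6)=160.996894
The bounds max(0,m−m')=3 and min(l+m,l−m')=3 give 1 term
  k=3: (−1)^0·160.9969/(36)·0.1651^3·0.9863^3 = +0.019321
d^3_{-3,0}(2.8098) = +0.019321

d=0.0193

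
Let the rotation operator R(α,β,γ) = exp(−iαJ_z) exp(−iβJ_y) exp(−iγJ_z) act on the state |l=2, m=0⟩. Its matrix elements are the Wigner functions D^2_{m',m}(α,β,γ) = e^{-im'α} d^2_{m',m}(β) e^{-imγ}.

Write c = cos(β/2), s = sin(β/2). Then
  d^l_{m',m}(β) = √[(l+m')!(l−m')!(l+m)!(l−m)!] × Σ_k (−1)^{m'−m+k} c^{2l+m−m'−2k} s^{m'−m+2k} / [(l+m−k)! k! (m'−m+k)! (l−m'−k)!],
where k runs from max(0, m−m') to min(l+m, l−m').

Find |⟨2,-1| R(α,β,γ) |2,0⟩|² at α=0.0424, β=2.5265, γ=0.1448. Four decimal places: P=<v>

Split into d^2_{-1,0}(β=2.5265) × two z-phases.
With c≡cos(β/2)=0.302721 and s≡sin(β/2)=0.953079, N=[1·6·2·2]^{1/2}=4.898979
k: max(0,(0)−(-1))=1 … min(2+(0),2−(-1))=2
  k=1: (−1)^0·4.8990/(2)·0.3027^3·0.9531^1 = +0.064764
  k=2: (−1)^1·4.8990/(2)·0.3027^1·0.9531^3 = -0.641956
d^2_{-1,0}(2.5265) = +0.064764 -0.641956 = -0.577192
|D^2_{-1,0}|² = |d^2_{-1,0}(β)|² = (-0.577192)² = 0.333151 (the z-rotation phases have unit modulus)

P=0.3332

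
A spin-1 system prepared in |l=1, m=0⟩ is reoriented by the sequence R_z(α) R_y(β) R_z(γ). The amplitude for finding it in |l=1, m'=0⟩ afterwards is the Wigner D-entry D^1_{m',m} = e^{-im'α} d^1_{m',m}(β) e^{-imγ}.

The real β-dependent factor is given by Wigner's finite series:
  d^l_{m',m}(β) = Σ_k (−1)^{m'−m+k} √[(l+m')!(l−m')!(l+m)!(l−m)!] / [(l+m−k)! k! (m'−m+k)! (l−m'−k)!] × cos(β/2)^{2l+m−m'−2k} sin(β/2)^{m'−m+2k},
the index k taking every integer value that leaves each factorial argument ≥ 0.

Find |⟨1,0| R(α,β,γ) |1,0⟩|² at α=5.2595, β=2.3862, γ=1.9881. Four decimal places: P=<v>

P=0.5300

Split into d^1_{0,0}(β=2.3862) × two z-phases.
Half-angle: c=0.368780, s=0.929517. N=√(1·1·1·1)=1.000000
k: max(0,(0)−(0))=0 … min(1+(0),1−(0))=1
  k=0: (−1)^0·1.0000/(1)·0.3688^2·0.9295^0 = +0.135999
  k=1: (−1)^1·1.0000/(1)·0.3688^0·0.9295^2 = -0.864001
d^1_{0,0}(2.3862) = +0.135999 -0.864001 = -0.728002
|D^1_{0,0}|² = |d^1_{0,0}(β)|² = (-0.728002)² = 0.529988 (the z-rotation phases have unit modulus)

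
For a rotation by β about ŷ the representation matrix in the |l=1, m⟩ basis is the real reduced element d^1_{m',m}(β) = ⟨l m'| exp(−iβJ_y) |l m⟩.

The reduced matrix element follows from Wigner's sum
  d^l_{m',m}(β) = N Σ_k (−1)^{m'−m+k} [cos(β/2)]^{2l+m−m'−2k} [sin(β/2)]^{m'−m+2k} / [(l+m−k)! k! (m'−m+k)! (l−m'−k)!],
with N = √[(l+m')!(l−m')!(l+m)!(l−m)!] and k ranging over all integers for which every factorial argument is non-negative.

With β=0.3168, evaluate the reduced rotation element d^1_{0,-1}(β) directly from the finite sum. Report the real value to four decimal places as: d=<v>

d^1_{0,-1}(β=0.3168) via Wigner's sum:
c=cos(0.3168/2)=0.987481, s=sin(0.3168/2)=0.157738; N=√[1·1·1·2]=1.414214
k: max(0,(-1)−(0))=0 … min(1+(-1),1−(0))=0
  k=0: (−1)^1·1.4142/(1)·0.9875^1·0.1577^1 = -0.220283
d^1_{0,-1}(0.3168) = -0.220283

d=-0.2203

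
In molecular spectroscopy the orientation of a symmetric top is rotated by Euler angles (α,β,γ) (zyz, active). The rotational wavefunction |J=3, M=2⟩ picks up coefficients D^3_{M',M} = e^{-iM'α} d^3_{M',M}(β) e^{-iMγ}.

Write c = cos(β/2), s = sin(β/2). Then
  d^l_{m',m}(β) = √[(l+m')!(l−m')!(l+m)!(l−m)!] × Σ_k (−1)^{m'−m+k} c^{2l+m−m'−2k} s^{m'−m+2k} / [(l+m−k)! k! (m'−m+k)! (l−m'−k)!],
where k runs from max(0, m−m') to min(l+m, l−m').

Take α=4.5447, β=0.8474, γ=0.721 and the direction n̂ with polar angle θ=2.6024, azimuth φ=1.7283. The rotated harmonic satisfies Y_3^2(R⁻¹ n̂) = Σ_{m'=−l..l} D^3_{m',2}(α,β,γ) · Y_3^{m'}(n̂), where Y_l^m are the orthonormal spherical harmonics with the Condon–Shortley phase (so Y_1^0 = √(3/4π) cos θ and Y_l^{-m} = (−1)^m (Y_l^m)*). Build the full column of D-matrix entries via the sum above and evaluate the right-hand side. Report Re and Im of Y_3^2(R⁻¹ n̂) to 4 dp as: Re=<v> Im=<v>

Re=0.0903 Im=0.0850

Need the full column D^3_{m',2} for m'=−3..3 at α=4.5447, β=0.8474, γ=0.721.
cos(β/2)=0.911574, sin(β/2)=0.411136
d^3_{-3,2}: single k=5 term ⇒ +0.026230;  D = +0.024414-0.009589i
d^3_{-2,2}: k∈[4..5] ⇒ +0.118712 -0.004830 = +0.113883;  D = +0.023359+0.111461i
d^3_{-1,2}: k∈[3..4] ⇒ +0.332937 -0.033863 = +0.299075;  D = -0.298849+0.011629i
d^3_{0,2}: k∈[2..3] ⇒ +0.639292 -0.130043 = +0.509249;  D = +0.065408-0.505031i
d^3_{1,2}: k∈[1..2] ⇒ +0.818362 -0.332937 = +0.485424;  D = +0.464245+0.141822i
d^3_{2,2}: k∈[0..1] ⇒ +0.573788 -0.583591 = -0.009803;  D = +0.004389-0.008766i
d^3_{3,2}: single k=0 term ⇒ -0.633900;  D = +0.511512+0.374413i
Y_3^{m'}(θ=2.6024,φ=1.7283) and Σ D·Y over m':
  (+0.0244-0.0096i)·(+0.0257+0.0503i)  (+0.0234+0.1115i)·(+0.2198-0.0716i)  (-0.2988+0.0116i)·(-0.0698-0.4395i)  (+0.0654-0.5050i)·(-0.2184+0.0000i)  (+0.4642+0.1418i)·(+0.0698-0.4395i)  (+0.0044-0.0088i)·(+0.2198+0.0716i)  (+0.5115+0.3744i)·(-0.0257+0.0503i)
Y_3^2(R⁻¹ n̂) = +0.090272+0.084968i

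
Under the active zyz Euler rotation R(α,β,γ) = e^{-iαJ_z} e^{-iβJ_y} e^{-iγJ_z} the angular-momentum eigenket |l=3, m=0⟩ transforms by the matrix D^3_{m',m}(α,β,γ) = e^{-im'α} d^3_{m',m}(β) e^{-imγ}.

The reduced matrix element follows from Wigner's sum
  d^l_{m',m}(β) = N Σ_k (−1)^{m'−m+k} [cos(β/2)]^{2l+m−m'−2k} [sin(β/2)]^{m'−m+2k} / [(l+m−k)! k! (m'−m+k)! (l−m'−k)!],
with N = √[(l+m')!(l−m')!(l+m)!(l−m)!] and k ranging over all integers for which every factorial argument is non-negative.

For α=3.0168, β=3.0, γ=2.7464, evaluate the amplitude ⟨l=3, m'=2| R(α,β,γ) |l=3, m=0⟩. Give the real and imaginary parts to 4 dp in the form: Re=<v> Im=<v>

Re=-0.0262 Im=-0.0067

D^3_{2,0}(3.0168,3.0,2.7464) = e^{-i·2·3.0168}·d^3_{2,0}(3.0)·e^{-i·0·2.7464}. Compute d first:
c=cos(3.0/2)=0.070737, s=sin(3.0/2)=0.997495; N=√[120·1·6·6]=65.726707
k: max(0,(0)−(2))=0 … min(3+(0),3−(2))=1
  k=0: (−1)^2·65.7267/(12)·0.0707^4·0.9975^2 = +0.000136
  k=1: (−1)^3·65.7267/(12)·0.0707^2·0.9975^4 = -0.027133
d^3_{2,0}(3.0) = +0.000136 -0.027133 = -0.026997
Attach z-rotation phases: D = e^{-i(2)(3.0168)}·(-0.026997)·e^{-i(0)(2.7464)} = -0.026160-0.006668i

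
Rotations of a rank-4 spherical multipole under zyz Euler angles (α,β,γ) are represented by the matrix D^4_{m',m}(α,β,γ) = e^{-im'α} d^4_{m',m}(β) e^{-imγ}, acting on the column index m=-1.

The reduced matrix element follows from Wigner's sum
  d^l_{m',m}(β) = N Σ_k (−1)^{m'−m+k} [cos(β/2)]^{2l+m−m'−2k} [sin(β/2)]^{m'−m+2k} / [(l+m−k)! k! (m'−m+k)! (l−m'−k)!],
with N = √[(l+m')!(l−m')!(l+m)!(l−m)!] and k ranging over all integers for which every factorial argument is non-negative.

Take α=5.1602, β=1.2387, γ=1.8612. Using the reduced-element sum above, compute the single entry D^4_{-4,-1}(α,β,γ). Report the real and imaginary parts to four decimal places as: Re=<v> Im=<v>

Re=-0.4571 Im=-0.2562

D^4_{-4,-1}(5.1602,1.2387,1.8612) = e^{-i·-4·5.1602}·d^4_{-4,-1}(1.2387)·e^{-i·-1·1.8612}. Compute d first:
Half-angle: c=0.814256, s=0.580506. N=√(1·40320·6·120)=5387.986637
The bounds max(0,m−m')=3 and min(l+m,l−m')=3 give 1 term
  k=3: (−1)^0·5387.9866/(720)·0.8143^5·0.5805^3 = +0.523985
d^4_{-4,-1}(1.2387) = +0.523985
Phases: e^{-i·(-4)·5.1602}=-0.218667+0.975800i, e^{-i·(-1)·1.8612}=-0.286339+0.958128i ⇒ D=-0.457087-0.256187i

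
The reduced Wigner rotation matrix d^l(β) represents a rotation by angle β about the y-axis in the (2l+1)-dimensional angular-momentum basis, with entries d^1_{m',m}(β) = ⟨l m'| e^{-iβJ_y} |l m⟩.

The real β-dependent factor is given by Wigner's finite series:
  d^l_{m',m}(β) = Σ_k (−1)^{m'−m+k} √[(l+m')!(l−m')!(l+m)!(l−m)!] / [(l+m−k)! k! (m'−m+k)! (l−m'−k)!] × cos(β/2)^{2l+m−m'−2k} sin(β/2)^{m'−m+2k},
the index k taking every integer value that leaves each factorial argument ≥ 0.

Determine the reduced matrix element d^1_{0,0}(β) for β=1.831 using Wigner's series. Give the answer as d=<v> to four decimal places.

d^1_{0,0}(β=1.831) via Wigner's sum:
With c≡cos(β/2)=0.609394 and s≡sin(β/2)=0.792867, N=[1·1·1·1]^{1/2}=1.000000
k∈{0,1} keeps every argument non-negative
  k=0: (−1)^0·1.0000/(1)·0.6094^2·0.7929^0 = +0.371361
  k=1: (−1)^1·1.0000/(1)·0.6094^0·0.7929^2 = -0.628639
d^1_{0,0}(1.831) = +0.371361 -0.628639 = -0.257277

d=-0.2573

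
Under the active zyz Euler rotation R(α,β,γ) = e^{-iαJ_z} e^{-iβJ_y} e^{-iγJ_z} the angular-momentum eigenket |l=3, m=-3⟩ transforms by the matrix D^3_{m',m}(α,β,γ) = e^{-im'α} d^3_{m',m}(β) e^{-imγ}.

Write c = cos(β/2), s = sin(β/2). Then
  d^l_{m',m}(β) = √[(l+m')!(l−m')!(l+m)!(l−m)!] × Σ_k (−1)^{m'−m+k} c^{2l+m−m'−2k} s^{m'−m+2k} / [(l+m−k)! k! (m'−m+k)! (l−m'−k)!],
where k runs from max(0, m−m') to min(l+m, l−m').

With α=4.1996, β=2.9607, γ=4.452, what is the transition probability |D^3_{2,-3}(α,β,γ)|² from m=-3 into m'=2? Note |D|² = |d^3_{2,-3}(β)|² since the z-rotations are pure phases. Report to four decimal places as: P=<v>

D^3_{2,-3}(4.1996,2.9607,4.452) = e^{-i·2·4.1996}·d^3_{2,-3}(2.9607)·e^{-i·-3·4.452}. Compute d first:
Half-angle: c=0.090323, s=0.995913. N=√(120·1·1·720)=293.938769
k∈{0} keeps every argument non-negative
  k=0: (−1)^5·293.9388/(120)·0.0903^1·0.9959^5 = -0.216761
d^3_{2,-3}(2.9607) = -0.216761
|D^3_{2,-3}|² = |d^3_{2,-3}(β)|² = (-0.216761)² = 0.046985 (the z-rotation phases have unit modulus)

P=0.0470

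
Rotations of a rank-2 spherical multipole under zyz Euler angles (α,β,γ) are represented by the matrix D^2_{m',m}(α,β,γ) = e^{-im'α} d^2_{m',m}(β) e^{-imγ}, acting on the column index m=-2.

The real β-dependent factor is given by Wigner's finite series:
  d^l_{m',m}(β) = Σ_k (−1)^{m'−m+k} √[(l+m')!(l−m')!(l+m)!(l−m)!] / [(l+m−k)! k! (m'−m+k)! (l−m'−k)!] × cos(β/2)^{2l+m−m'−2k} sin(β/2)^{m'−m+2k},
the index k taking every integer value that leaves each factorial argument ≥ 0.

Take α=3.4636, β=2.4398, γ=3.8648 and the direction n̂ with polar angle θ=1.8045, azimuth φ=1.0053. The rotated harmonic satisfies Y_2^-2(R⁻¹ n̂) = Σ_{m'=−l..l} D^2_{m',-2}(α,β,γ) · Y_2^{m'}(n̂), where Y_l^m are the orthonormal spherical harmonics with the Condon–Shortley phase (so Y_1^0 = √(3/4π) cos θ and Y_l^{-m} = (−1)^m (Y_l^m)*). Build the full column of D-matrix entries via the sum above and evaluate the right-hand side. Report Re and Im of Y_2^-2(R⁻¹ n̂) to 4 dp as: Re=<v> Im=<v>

Need the full column D^2_{m',-2} for m'=−2..2 at α=3.4636, β=2.4398, γ=3.8648.
cos(β/2)=0.343740, sin(β/2)=0.939065
d^2_{-2,-2}: single k=0 term ⇒ +0.013961;  D = -0.006933+0.012118i
d^2_{-1,-2}: single k=0 term ⇒ -0.076281;  D = -0.014977+0.074796i
d^2_{0,-2}: single k=0 term ⇒ +0.255227;  D = +0.031664+0.253255i
d^2_{1,-2}: single k=0 term ⇒ -0.569307;  D = +0.245776+0.513522i
d^2_{2,-2}: single k=0 term ⇒ +0.777647;  D = +0.540452+0.559149i
Y_2^{m'}(θ=1.8045,φ=1.0053) and Σ D·Y over m':
  (-0.0069+0.0121i)·(-0.1556-0.3308i)  (-0.0150+0.0748i)·(-0.0933+0.1470i)  (+0.0317+0.2533i)·(-0.2646+0.0000i)  (+0.2458+0.5135i)·(+0.0933+0.1470i)  (+0.5405+0.5591i)·(-0.1556+0.3308i)
Y_2^-2(R⁻¹ n̂) = -0.334494+0.099954i

Re=-0.3345 Im=0.1000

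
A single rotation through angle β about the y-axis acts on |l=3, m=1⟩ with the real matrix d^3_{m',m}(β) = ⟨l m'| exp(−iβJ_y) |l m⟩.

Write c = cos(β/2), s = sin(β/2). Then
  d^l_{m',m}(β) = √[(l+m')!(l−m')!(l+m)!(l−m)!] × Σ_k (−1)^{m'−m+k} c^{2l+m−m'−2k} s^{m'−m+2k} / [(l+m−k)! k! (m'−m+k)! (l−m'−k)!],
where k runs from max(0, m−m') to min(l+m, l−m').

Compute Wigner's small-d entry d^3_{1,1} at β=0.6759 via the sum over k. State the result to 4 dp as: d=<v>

d^3_{1,1}(β=0.6759) via Wigner's sum:
With c≡cos(β/2)=0.943436 and s≡sin(β/2)=0.331554, N=[24·2·24·2]^{1/2}=48.000000
The bounds max(0,m−m')=0 and min(l+m,l−m')=2 give 3 terms
  k=0: (−1)^0·48.0000/(48)·0.9434^6·0.3316^0 = +0.705140
  k=1: (−1)^1·48.0000/(6)·0.9434^4·0.3316^2 = -0.696704
  k=2: (−1)^2·48.0000/(8)·0.9434^2·0.3316^4 = +0.064535
d^3_{1,1}(0.6759) = +0.705140 -0.696704 +0.064535 = +0.072971

d=0.0730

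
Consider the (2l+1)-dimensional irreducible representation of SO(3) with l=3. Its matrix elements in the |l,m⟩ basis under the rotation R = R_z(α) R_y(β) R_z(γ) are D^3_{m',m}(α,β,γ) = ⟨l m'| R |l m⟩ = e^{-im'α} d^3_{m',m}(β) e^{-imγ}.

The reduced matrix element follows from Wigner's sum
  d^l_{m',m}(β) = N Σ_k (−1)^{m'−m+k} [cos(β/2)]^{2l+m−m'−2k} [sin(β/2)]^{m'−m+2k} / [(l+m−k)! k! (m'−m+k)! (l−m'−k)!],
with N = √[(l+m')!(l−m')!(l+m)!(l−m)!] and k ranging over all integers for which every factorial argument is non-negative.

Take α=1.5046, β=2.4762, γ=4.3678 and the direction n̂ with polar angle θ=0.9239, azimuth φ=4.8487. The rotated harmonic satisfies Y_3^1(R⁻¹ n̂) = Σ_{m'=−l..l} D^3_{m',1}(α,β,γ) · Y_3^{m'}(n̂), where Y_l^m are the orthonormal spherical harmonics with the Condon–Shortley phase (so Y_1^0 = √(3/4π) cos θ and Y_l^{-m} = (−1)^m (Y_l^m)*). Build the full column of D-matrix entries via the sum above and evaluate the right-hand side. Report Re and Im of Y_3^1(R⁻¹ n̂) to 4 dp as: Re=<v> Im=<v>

Need the full column D^3_{m',1} for m'=−3..3 at α=1.5046, β=2.4762, γ=4.3678.
cos(β/2)=0.326593, sin(β/2)=0.945165
d^3_{-3,1}: single k=4 term ⇒ +0.329678;  D = +0.326170+0.047962i
d^3_{-2,1}: k∈[3..4] ⇒ +0.186026 -0.779014 = -0.592988;  D = -0.124888+0.579688i
d^3_{-1,1}: k∈[2..4] ⇒ +0.060981 -0.680979 +0.712929 = +0.092931;  D = -0.089353-0.025538i
d^3_{0,1}: k∈[1..3] ⇒ +0.012166 -0.305671 +0.853367 = +0.559861;  D = -0.189127+0.526949i
d^3_{1,1}: k∈[0..2] ⇒ +0.001213 -0.081308 +0.510734 = +0.430640;  D = +0.394814+0.171967i
d^3_{2,1}: k∈[0..1] ⇒ -0.011106 +0.186026 = +0.174920;  D = +0.080306-0.155396i
d^3_{3,1}: single k=0 term ⇒ +0.039363;  D = -0.033697-0.020345i
Y_3^{m'}(θ=0.9239,φ=4.8487) and Σ D·Y over m':
  (+0.3262+0.0480i)·(-0.0843-0.1945i)  (-0.1249+0.5797i)·(-0.3777+0.1056i)  (-0.0894-0.0255i)·(+0.0286+0.2086i)  (-0.1891+0.5269i)·(-0.2662+0.0000i)  (+0.3948+0.1720i)·(-0.0286+0.2086i)  (+0.0803-0.1554i)·(-0.3777-0.1056i)  (-0.0337-0.0203i)·(+0.0843-0.1945i)
Y_3^1(R⁻¹ n̂) = -0.079789-0.326813i

Re=-0.0798 Im=-0.3268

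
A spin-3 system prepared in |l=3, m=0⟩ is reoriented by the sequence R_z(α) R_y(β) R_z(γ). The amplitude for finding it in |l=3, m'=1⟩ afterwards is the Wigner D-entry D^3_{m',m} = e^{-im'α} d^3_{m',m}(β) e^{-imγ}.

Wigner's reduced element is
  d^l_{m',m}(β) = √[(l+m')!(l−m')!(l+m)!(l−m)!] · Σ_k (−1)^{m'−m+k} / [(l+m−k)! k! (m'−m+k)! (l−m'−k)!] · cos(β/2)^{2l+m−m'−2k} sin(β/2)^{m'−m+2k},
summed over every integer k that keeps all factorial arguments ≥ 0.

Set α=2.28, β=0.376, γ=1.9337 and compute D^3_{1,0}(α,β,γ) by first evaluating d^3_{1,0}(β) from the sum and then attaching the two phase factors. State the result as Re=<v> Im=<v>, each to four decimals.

Re=0.3444 Im=0.4013

Split into d^3_{1,0}(β=0.376) × two z-phases.
Half-angle: c=0.982380, s=0.186895. N=√(24·2·6·6)=41.569219
k∈{0,1,2} keeps every argument non-negative
  k=0: (−1)^1·41.5692/(12)·0.9824^5·0.1869^1 = -0.592359
  k=1: (−1)^2·41.5692/(4)·0.9824^3·0.1869^3 = +0.064319
  k=2: (−1)^3·41.5692/(12)·0.9824^1·0.1869^5 = -0.000776
d^3_{1,0}(0.376) = -0.592359 +0.064319 -0.000776 = -0.528815
D = (-0.651230-0.758881i)·(-0.528815)·(+1.000000+0.000000i) = +0.344380+0.401308i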